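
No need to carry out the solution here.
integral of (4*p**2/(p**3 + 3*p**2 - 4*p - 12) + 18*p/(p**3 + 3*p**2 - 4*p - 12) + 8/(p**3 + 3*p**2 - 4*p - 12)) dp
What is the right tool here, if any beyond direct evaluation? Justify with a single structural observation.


Technique: partial fractions — the bottom factors while the top stays lower-degree — split into simple fractions and integrate piece by piece.


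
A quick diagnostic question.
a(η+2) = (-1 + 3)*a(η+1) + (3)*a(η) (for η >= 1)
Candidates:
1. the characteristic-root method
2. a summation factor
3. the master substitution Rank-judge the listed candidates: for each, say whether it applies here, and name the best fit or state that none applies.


Diagnosis: the characteristic-root method — the recurrence is linear and homogeneous with constant coefficients, so the ansatz r^η turns it into a polynomial equation for r.
- the characteristic-root method — applicable, and directly so.
- a summation factor — the recurrence reaches back more than one step, outside the first-order family a summation factor normalizes.
- the master substitution — the recursion shifts the index rather than dividing it.


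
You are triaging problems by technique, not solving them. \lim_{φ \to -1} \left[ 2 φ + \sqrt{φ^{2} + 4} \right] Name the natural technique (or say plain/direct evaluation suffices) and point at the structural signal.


Diagnosis: no special technique — nothing blocks direct substitution at -1: plug in and finish.


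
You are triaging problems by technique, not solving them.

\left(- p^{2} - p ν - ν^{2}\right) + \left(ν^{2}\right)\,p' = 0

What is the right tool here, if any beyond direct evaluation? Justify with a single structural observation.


Verdict: the homogeneous substitution — solved for the derivative, the right side is unchanged under scaling ν and p together — it depends only on the ratio p/ν, so substitute a single ratio variable.


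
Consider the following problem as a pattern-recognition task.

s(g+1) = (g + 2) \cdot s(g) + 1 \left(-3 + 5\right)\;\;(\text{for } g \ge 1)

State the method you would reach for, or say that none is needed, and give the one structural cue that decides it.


Technique: a summation factor — with the index-dependent coefficient g + 2, dividing by the cumulative product turns the left side into a pure difference.


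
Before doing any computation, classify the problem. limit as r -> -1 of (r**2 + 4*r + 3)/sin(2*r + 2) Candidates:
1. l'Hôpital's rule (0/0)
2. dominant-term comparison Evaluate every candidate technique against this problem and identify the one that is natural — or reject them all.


Verdict: l'Hôpital's rule (0/0) — the 0/0 form at -1 is the signature situation for l'Hôpital's rule. Known elementary limits would finish this too — the rule just bypasses the case analysis.
- l'Hôpital's rule (0/0) — yes — fits the structure here.
- dominant-term comparison — this is not a rational comparison of growth rates at infinity.


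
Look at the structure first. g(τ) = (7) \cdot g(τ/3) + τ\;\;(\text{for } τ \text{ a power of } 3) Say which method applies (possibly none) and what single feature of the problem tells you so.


Diagnosis: the master substitution — the argument shrinks by the factor 3, so measure the index on a logarithmic scale and the recursion becomes a shift.


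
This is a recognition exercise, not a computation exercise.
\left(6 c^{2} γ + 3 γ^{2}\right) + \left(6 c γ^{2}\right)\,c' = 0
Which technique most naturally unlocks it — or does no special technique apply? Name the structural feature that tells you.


Diagnosis: the exact-equation method — take the mixed partials of 6 c^{2} γ + 3 γ^{2} and 6 c γ^{2}: they are equal, which certifies an exact differential.


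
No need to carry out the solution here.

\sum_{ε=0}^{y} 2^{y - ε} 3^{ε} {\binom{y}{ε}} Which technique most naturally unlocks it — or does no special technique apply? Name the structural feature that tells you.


Verdict: the binomial theorem — the binomial coefficients weight matched powers of 3 and 2, which is exactly the expansion of a binomial power.


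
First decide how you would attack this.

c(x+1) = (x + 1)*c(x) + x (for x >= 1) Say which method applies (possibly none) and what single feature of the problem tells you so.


Method: a summation factor — normalize by the running product of x + 1: the left side becomes a difference, and differences sum.


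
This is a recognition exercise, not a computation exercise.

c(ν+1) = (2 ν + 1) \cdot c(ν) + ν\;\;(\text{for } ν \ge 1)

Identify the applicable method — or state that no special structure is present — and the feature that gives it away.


Best approach: a summation factor — it is first-order linear but the coefficient 2 ν + 1 depends on the index, so multiply through by a summation factor to telescope it.


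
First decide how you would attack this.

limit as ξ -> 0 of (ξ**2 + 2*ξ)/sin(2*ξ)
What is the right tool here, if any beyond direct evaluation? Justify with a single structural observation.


Best approach: l'Hôpital's rule (0/0) — plug in 0: top and bottom both hit zero, so differentiate each and retry. The standard small-argument limits would also carry it; the rule is the systematic route.


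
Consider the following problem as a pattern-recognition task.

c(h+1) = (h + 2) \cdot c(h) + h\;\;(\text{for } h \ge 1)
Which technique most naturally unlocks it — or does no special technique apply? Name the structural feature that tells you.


Technique: a summation factor — because the multiplier h + 2 is index-dependent, divide through by its running product and sum the resulting differences.


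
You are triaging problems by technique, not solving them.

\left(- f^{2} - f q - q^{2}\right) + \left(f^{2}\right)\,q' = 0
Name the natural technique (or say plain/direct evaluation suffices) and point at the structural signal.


Best approach: the homogeneous substitution — solved for the derivative, the right side is unchanged under scaling f and q together — it depends only on the ratio q/f, so substitute a single ratio variable.


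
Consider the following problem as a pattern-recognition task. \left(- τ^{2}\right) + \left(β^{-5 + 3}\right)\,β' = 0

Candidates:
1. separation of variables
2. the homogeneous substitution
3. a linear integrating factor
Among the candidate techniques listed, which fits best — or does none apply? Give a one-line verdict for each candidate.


Technique: separation of variables — separating collects all β-dependence with the derivative and leaves all τ-dependence opposite: variables separate.
- separation of variables: a fit — the right tool for this form.
- the homogeneous substitution: solved for the derivative, the right side changes under joint scaling of the two variables.
- a linear integrating factor: a nonlinear term in the unknown puts this outside the integrating-factor template.


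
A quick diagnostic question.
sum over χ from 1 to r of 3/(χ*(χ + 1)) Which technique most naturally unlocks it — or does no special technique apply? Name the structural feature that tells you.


Diagnosis: telescoping — split 3/(χ*(χ + 1)) by partial fractions and the pieces are one function at shifted arguments — interior terms cancel.


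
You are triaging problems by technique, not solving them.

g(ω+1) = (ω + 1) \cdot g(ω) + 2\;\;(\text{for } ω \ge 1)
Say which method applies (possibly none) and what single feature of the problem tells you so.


Technique: a summation factor — it is first-order linear but the coefficient ω + 1 depends on the index, so multiply through by a summation factor to telescope it.


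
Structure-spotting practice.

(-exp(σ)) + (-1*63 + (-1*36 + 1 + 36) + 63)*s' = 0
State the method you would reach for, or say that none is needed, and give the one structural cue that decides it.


Method: no special technique — the slope is a function of σ alone, so integrate both sides directly.


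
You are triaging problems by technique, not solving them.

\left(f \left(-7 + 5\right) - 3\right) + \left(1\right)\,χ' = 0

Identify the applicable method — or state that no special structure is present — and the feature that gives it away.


Method: no special technique — the slope is a function of f alone, so integrate both sides directly.


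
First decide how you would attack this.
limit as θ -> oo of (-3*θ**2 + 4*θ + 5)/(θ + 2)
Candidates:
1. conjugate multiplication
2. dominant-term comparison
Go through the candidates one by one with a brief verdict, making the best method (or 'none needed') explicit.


Diagnosis: dominant-term comparison — divide by the highest power of θ present: lower-order terms vanish and the dominant ratio remains.
- conjugate multiplication — multiplying by a conjugate would not remove any indeterminacy here.
- dominant-term comparison: a fit — the right tool for this form.


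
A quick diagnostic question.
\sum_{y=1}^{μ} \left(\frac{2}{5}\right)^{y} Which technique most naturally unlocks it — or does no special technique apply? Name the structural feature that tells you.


Verdict: the geometric series formula — check a ratio of consecutive terms: it is \frac{2}{5}, independent of the index, so the geometric formula closes the sum.


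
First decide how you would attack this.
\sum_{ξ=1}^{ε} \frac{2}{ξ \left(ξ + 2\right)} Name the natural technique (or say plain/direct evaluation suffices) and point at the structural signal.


Best approach: telescoping — rewrite \frac{2}{ξ \left(ξ + 2\right)} as simple fractions and successive terms eat each other — only the edges survive.


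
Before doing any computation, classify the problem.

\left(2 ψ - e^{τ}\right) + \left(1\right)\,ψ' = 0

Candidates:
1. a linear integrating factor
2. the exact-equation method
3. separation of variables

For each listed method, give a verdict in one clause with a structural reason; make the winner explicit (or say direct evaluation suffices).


Verdict: a linear integrating factor — ψ enters only linearly with coefficient 2; multiply by exp of the integral of 2 and the left side becomes one derivative.
- a linear integrating factor: yes — fits the structure here.
- the exact-equation method — exactness fails on the nose — the mixed partials do not match.
- separation of variables — no algebra isolates the independent variable on one side and the unknown on the other.


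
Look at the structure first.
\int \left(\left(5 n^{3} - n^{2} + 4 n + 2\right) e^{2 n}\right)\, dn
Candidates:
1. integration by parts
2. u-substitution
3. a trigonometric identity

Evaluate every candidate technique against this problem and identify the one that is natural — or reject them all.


Verdict: integration by parts — differentiate 5 n^{3} - n^{2} + 4 n + 2, integrate e^{2 n}: each pass lowers the polynomial degree, so parts terminates.
- integration by parts — yes — fits the structure here.
- u-substitution — no subexpression of the integrand serves as a whole-integral substitution inner — individual terms may offer their own, but none carries its derivative as a factor of the full integrand; a working change of variable would have to be constructed from outside the expression.
- a trigonometric identity — there is no trigonometric structure at all — the integrand carries no sine or cosine to rewrite.


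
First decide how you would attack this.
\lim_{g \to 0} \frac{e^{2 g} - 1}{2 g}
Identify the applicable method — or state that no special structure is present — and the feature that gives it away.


Diagnosis: l'Hôpital's rule (0/0) — numerator and denominator both vanish at 0 — a genuine 0/0 form, which is exactly when l'Hôpital applies. A local series expansion at the point resolves it as well; the rule is the packaged version of that step.


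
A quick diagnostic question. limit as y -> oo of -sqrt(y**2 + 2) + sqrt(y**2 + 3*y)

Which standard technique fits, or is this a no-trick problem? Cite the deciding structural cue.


Method: conjugate multiplication — both pieces blow up but their difference is finite; the conjugate trick rationalizes sqrt(y**2 + 3*y) - sqrt(y**2 + 2).


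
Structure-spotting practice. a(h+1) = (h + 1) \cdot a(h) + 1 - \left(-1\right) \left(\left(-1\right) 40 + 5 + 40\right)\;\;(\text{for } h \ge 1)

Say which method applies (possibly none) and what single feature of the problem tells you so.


Technique: a summation factor — it is first-order linear but the coefficient h + 1 depends on the index, so multiply through by a summation factor to telescope it.


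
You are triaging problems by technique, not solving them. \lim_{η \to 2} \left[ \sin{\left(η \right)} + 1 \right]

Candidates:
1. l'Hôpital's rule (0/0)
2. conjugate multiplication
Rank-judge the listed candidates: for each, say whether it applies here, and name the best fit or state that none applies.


Verdict: no special technique — no denominator vanishes and nothing blows up at 2: direct substitution is the whole computation.
- l'Hôpital's rule (0/0) — evaluation at the point is determinate, so the rule has nothing to repair.
- conjugate multiplication: rationalization has no target — no divergent radical difference appears.


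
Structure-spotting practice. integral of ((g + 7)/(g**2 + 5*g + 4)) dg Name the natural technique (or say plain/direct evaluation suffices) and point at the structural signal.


Verdict: partial fractions — break g**2 + 5*g + 4 into its roots and the integral splits into logarithm-sized bites.


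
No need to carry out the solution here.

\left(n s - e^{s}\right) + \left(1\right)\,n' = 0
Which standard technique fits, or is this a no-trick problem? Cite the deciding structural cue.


Verdict: a linear integrating factor — the equation is linear in n with coefficient s; multiplying by the integrating factor exp(∫s) makes the left side a perfect derivative.


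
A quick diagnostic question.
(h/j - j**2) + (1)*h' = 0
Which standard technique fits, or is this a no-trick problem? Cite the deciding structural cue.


Diagnosis: a linear integrating factor — linear in the unknown with genuine forcing: multiply through by the exponential of the integrated coefficient and the left side closes into one derivative.


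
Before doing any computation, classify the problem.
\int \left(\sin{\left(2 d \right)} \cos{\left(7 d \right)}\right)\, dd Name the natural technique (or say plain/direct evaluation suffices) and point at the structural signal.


Technique: a trigonometric identity — the identity turns \sin{\left(2 d \right)} \cos{\left(7 d \right)} into two lone cosines/sines, each trivially integrable.


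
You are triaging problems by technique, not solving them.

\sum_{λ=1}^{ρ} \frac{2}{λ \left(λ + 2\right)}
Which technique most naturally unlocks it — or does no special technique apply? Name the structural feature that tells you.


Verdict: telescoping — after splitting \frac{2}{λ \left(λ + 2\right)} into partial fractions, the pieces are shifted copies of one function and cancel telescopically.


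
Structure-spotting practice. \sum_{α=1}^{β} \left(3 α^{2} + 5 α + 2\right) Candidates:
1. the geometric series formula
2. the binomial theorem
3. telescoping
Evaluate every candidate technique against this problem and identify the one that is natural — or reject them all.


Method: no special technique — the sum is polynomial through and through; closed forms for each power of α finish it directly.
- the geometric series formula: the ratio of consecutive terms depends on the index.
- the binomial theorem — there is no pair of bases whose matched powers would reassemble into a single binomial power.
- telescoping — writing out consecutive terms as given produces no pairwise cancellation.


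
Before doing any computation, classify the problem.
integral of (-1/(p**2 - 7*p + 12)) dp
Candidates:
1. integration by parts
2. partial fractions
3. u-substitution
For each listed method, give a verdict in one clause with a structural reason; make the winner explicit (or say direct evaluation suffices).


Method: partial fractions — p**2 - 7*p + 12 splits into linear pieces, so the quotient is a sum of simple fractions — decompose before integrating.
- integration by parts: no split into a nonconstant polynomial times one of the standard kernels — exp, sine, or cosine of a linear argument, or a logarithm — applies here.
- partial fractions — yes — fits the structure here.
- u-substitution — no subexpression of the integrand pairs with its own derivative as a factor — individual terms may offer their own substitutions, but any change of variable covering the whole integral would have to be constructed from outside the expression.


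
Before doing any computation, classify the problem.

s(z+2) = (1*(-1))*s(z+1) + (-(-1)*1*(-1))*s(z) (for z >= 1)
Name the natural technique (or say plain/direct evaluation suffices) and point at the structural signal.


Verdict: the characteristic-root method — because shifting z leaves the equation's coefficients unchanged, exponential trials reduce it to algebra.


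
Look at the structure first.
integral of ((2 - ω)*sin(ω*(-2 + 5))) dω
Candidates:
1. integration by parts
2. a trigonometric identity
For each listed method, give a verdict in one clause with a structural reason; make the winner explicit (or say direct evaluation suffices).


Diagnosis: integration by parts — 2 - ω dies after finitely many derivatives while sin(ω*(-2 + 5)) cycles under integration — the tabular/parts setup.
- integration by parts — yes — fits the structure here.
- a trigonometric identity — there is no trigonometric structure whose rewriting would simplify the integrand.


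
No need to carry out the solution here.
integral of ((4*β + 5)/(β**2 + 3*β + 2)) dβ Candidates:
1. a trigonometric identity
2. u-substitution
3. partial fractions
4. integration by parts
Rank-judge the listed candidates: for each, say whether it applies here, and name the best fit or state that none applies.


Diagnosis: partial fractions — a proper rational integrand over the factorable β**2 + 3*β + 2: partial fractions reduce it to elementary pieces.
- a trigonometric identity — there is no trigonometric structure at all — the integrand carries no sine or cosine to rewrite.
- u-substitution: no subexpression of the integrand serves as a whole-integral substitution inner — individual terms may offer their own, but none carries its derivative as a factor of the full integrand; a working change of variable would have to be constructed from outside the expression.
- partial fractions — yes — fits the structure here.
- integration by parts — the integrand does not split as a nonconstant polynomial times an exp, sine, cosine of a linear argument, or logarithm — no polynomial-kernel parts product to differentiate one side of.


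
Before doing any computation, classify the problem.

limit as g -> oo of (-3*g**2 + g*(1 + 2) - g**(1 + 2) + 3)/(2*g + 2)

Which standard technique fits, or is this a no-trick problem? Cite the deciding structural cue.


Technique: dominant-term comparison — at large g only the top-degree terms survive; compare the leading terms and the limit falls out. As a single quotient, the ∞/∞ shape would yield to repeated differentiation as well — the growth comparison gets there in one look.


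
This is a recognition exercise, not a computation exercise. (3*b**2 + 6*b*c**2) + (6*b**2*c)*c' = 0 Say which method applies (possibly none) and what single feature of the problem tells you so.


Diagnosis: the exact-equation method — check exactness first: here it holds (3*b**2 + 6*b*c**2, 6*b**2*c have matching cross partials), so no integrating factor is needed.


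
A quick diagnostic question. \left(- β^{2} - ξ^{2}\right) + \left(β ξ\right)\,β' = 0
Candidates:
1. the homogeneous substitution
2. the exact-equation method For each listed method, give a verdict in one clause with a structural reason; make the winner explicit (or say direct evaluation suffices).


Verdict: the homogeneous substitution — scaling ξ and β together leaves the slope fixed — it depends only on β/ξ, so substitute the ratio. A Bernoulli rewrite works here as the equation stands — the homogeneous substitution is the more immediate reading.
- the homogeneous substitution: yes, a natural case for it.
- the exact-equation method: exactness fails on the nose — the mixed partials do not match.


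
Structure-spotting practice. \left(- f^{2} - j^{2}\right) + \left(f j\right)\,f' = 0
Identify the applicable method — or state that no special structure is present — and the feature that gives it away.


Technique: the homogeneous substitution — the slope's numerator and denominator share total degree; set v = f/j and the equation drops to separable form. Rearranged, this also fits the Bernoulli template directly; the homogeneous substitution reads the structure without the rearrangement.


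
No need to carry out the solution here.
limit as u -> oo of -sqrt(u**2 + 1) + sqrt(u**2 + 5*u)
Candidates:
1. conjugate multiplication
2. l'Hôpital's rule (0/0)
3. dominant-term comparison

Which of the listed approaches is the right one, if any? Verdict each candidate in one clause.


Diagnosis: conjugate multiplication — neither sqrt(u**2 + 5*u) nor sqrt(u**2 + 1) converges alone, so rewrite their difference as a conjugate-rationalized quotient first.
- conjugate multiplication: a fit — the right tool for this form.
- l'Hôpital's rule (0/0): substitution produces ∞ − ∞ rather than a vanishing quotient; the rule needs a 0/0 ratio to act on.
- dominant-term comparison — this limit is not decided by comparing leading-term growth at infinity.


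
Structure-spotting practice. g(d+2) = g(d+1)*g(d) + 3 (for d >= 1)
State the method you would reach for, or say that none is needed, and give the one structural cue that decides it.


Verdict: no special technique — the unknown sequence enters the update nonlinearly, so no linear method fits the recurrence as written — direct iteration remains.


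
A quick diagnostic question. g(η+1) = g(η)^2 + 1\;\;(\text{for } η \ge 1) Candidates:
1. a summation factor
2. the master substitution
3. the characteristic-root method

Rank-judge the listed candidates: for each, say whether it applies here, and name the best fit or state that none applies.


Verdict: no special technique — the recurrence is nonlinear in the sequence terms; no linear-recurrence method fits it as written — one iterates or studies it directly.
- a summation factor — no summation factor applies — the rule is not linear in the sequence values.
- the master substitution: no fixed divisor shrinks the index between calls.
- the characteristic-root method — the recursion is nonlinear in the sequence values, so no linear-modes ansatz applies.


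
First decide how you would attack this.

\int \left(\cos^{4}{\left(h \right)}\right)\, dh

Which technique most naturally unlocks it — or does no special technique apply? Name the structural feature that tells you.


Best approach: a trigonometric identity — reduce \cos^{4}{\left(h \right)} with the power-reduction formula and the integral becomes first-degree trigonometry.


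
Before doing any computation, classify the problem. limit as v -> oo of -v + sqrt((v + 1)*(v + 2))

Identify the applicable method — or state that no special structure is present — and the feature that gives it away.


Method: conjugate multiplication — both pieces blow up but their difference is finite; the conjugate trick rationalizes sqrt((v + 1)*(v + 2)) - v.


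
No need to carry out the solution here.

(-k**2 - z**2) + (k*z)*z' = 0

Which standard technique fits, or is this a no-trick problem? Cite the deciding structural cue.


Best approach: the homogeneous substitution — the slope's numerator and denominator share total degree; set v = z/k and the equation drops to separable form. Rearranged, this also fits the Bernoulli template directly; the homogeneous substitution reads the structure without the rearrangement.


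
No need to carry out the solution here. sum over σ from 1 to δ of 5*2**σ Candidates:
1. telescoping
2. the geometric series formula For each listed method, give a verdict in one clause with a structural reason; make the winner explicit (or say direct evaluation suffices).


Diagnosis: the geometric series formula — term-over-term division gives 2 every time — index-free ratio, geometric sum formula applies.
- telescoping — computed from the summand as displayed, the partial sums build up without the pairwise collapse telescoping exploits.
- the geometric series formula: applicable, and directly so.


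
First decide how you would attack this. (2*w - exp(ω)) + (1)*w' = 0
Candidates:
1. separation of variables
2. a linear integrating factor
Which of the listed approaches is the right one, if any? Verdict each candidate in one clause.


Diagnosis: a linear integrating factor — w appears only to the first power with coefficient 2 — the classic integrating-factor setup.
- separation of variables: the two dependences do not factor apart.
- a linear integrating factor: yes, a natural case for it.


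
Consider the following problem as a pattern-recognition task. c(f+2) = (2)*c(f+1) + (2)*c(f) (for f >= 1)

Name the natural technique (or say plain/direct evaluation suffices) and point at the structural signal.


Method: the characteristic-root method — no index-dependence in the weights and nothing inhomogeneous: classic characteristic-equation setup.


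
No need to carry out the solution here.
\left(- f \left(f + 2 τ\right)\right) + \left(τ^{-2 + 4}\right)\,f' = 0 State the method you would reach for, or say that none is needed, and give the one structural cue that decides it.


Verdict: the homogeneous substitution — the slope's numerator and denominator have matching total degree, so it depends only on f/τ and the ratio substitution collapses it. A Bernoulli rewrite works here as the equation stands — the homogeneous substitution is the more immediate reading.


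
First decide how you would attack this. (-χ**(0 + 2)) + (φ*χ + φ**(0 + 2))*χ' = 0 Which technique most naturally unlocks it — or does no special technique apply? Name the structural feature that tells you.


Technique: the homogeneous substitution — solved for the derivative, the right side is unchanged under scaling φ and χ together — it depends only on the ratio χ/φ, so substitute a single ratio variable. Suitably rearranged — at times with the variables' roles exchanged — this doubles as a Bernoulli equation; the homogeneous reading needs no such setup.


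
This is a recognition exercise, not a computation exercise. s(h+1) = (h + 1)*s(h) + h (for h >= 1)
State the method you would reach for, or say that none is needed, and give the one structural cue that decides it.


Method: a summation factor — first-order, linear, moving coefficient h + 1: the discrete analogue of an integrating factor handles it.


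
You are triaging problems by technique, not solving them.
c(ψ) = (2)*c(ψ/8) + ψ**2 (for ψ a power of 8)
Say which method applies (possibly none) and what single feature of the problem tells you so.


Best approach: the master substitution — the index is divided (ψ/8), not shifted — substitute ψ = 8^m to straighten it into a shift recurrence.


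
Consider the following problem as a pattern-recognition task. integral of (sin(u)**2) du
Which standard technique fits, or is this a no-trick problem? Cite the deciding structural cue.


Verdict: a trigonometric identity — the exponent on sin(u)**2 is even — the power-reduction identity is the standard preprocessing step.


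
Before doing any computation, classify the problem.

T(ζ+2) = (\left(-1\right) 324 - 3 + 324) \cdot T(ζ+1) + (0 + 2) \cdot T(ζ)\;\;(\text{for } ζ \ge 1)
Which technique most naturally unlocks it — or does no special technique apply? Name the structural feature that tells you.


Best approach: the characteristic-root method — because shifting ζ leaves the equation's coefficients unchanged, exponential trials reduce it to algebra.


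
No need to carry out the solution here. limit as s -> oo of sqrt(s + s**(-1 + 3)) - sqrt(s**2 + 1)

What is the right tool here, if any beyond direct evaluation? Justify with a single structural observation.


Method: conjugate multiplication — two divergent pieces with a minus sign between them and a radical in the mix: rationalize sqrt(s + s**(-1 + 3)) - sqrt(s**2 + 1) before any limit law applies.


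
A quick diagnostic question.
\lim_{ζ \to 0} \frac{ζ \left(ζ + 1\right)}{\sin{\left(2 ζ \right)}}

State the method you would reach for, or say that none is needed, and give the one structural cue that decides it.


Technique: l'Hôpital's rule (0/0) — both numerator and denominator vanish at 0: the genuine 0/0 indeterminate that l'Hôpital exists for. One could equally expand both pieces locally and compare leading terms; the rule does that in one stroke.


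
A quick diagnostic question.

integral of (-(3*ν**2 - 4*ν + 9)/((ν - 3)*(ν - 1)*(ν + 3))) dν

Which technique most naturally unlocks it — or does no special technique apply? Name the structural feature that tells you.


Verdict: partial fractions — the bottom factors while the top stays lower-degree — split into simple fractions and integrate piece by piece.


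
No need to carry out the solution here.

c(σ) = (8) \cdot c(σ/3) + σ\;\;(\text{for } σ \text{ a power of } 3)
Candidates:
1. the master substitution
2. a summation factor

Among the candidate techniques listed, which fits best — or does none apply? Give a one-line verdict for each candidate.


Verdict: the master substitution — the argument shrinks by the factor 3, so measure the index on a logarithmic scale and the recursion becomes a shift.
- the master substitution: yes — fits the structure here.
- a summation factor: a divided-index call is outside the fixed-shift first-order family a summation factor normalizes.


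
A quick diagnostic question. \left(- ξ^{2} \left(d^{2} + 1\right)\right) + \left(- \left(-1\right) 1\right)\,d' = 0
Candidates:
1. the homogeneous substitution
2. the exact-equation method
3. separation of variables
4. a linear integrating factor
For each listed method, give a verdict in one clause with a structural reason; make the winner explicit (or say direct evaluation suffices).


Diagnosis: separation of variables — all dependence on the two variables factors apart, the defining separable shape.
- the homogeneous substitution: the ratio of the variables does not determine the slope.
- the exact-equation method — the mixed partial derivatives differ, so the left side is not a total differential.
- separation of variables — yes, a natural case for it.
- a linear integrating factor: a nonlinear term in the unknown puts this outside the integrating-factor template.


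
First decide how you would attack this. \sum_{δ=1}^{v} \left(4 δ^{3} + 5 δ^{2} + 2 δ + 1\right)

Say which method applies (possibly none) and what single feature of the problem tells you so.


Best approach: no special technique — nothing telescopes and nothing is geometric; polynomial terms in δ sum term by term.


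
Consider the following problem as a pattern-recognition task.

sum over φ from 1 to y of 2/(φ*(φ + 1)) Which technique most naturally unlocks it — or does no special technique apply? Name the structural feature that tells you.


Technique: telescoping — split 2/(φ*(φ + 1)) by partial fractions and the pieces are one function at shifted arguments — interior terms cancel.


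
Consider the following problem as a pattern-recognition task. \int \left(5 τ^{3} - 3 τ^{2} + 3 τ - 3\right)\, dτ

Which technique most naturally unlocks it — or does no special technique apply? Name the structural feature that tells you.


Method: no special technique — every term is a constant multiple of a power of τ; term-wise power-rule integration needs no preliminary transformation.


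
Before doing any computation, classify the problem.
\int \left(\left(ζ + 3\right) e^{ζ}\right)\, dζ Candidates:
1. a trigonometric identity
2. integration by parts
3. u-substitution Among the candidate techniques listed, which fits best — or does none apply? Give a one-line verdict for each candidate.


Verdict: integration by parts — the integrand splits as ζ + 3 times e^{ζ} — repeatedly differentiating the polynomial part kills it, which is the parts ladder.
- a trigonometric identity — no sine or cosine appears, so there is nothing for a trigonometric identity to act on.
- integration by parts — yes, a natural case for it.
- u-substitution: no subexpression of the integrand pairs with its own derivative as a factor — individual terms may offer their own substitutions, but any change of variable covering the whole integral would have to be constructed from outside the expression.


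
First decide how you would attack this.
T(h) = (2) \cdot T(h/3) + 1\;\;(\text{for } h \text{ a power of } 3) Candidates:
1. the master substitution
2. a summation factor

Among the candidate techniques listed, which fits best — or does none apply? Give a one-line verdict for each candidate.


Best approach: the master substitution — the argument shrinks by the factor 3, so measure the index on a logarithmic scale and the recursion becomes a shift.
- the master substitution — yes, a natural case for it.
- a summation factor: the recursion divides its index rather than shifting it — there is no previous-term chain for a summation factor to telescope.


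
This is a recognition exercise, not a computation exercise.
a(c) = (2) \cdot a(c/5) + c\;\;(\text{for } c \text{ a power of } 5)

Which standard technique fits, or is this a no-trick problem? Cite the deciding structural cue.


Verdict: the master substitution — treat m = log base 5 of c as the new clock: one recursion step advances m by one while c scales by 5.


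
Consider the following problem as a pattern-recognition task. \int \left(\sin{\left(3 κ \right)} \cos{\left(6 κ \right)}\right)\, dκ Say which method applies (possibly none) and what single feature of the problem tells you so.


Diagnosis: a trigonometric identity — cross-frequency products like \sin{\left(3 κ \right)} \cos{\left(6 κ \right)} are the textbook product-to-sum case — the identity converts them to directly integrable sinusoids.


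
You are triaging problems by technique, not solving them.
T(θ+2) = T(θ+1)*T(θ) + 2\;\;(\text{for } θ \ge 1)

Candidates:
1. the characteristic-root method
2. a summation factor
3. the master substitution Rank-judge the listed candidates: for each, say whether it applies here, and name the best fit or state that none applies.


Diagnosis: no special technique — the sequence value feeds back through itself nonlinearly — linear superposition fails, and every superposition-based closed form fails with it.
- the characteristic-root method — nonlinearity rules out exponential-mode superposition from the start.
- a summation factor: the recursion is nonlinear — outside the first-order linear family a summation factor addresses.
- the master substitution — the recursion shifts the index rather than dividing it.


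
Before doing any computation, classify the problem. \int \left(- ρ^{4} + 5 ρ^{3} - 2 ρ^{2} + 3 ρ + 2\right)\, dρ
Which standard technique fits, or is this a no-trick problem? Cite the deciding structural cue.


Method: no special technique — every term is a constant multiple of a power of ρ; term-wise power-rule integration needs no preliminary transformation.


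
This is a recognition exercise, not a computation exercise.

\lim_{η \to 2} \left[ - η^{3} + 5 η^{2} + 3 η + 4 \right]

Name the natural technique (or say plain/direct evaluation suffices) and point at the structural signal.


Technique: no special technique — no vanishing denominator and no indeterminate clash at the point — evaluation is immediate.


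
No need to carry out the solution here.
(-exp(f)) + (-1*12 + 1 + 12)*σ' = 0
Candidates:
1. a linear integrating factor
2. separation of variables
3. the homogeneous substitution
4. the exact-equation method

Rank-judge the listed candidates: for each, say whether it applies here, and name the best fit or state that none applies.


Technique: no special technique — the slope is a function of f alone, so integrate both sides directly.
- a linear integrating factor: with the unknown absent the integrating factor is a formality; direct integration is the working structure.
- separation of variables — any separation here is vacuous (nothing depends on the unknown); direct integration is the honest label.
- the homogeneous substitution: solved for the derivative, the right side changes under joint scaling of the two variables.
- the exact-equation method: the unknown never enters the equation — exactness holds emptily, with nothing for the method to add.


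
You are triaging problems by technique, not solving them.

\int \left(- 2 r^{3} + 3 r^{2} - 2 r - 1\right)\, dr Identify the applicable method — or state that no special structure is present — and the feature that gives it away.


Technique: no special technique — every term is a constant multiple of a power of r; term-wise power-rule integration needs no preliminary transformation.


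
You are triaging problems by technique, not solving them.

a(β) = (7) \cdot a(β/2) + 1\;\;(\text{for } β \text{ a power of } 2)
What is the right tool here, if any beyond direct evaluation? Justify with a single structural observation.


Best approach: the master substitution — the argument shrinks by the factor 2, so measure the index on a logarithmic scale and the recursion becomes a shift.


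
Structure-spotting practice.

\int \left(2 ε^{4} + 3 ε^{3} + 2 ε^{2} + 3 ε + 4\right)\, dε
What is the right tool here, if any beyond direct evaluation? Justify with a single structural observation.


Diagnosis: no special technique — every term is a constant multiple of a power of ε; term-wise power-rule integration needs no preliminary transformation.


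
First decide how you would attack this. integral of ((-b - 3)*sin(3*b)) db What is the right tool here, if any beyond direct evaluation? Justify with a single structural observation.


Diagnosis: integration by parts — a polynomial -b - 3 against the kernel sin(3*b) is the signature bounded-ladder case for integration by parts.


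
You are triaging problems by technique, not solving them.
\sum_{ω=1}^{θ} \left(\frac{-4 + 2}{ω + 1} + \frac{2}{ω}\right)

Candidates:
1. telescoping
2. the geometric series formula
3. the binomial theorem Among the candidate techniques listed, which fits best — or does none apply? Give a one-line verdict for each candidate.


Diagnosis: telescoping — each term adds \frac{2}{ω} and subtracts the same expression advanced one index; that subtracted piece cancels against the next term's added copy — only the boundary terms survive.
- telescoping: yes — fits the structure here.
- the geometric series formula — dividing successive terms gives an index-dependent quantity, not a constant.
- the binomial theorem — no binomial coefficients pair with matched powers.


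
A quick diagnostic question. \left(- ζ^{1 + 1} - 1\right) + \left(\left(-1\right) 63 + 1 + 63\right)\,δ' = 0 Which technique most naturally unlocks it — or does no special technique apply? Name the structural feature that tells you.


Best approach: no special technique — the slope is a function of ζ alone, so integrate both sides directly.


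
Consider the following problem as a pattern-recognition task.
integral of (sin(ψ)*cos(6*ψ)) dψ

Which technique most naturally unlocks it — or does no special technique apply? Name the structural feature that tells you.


Diagnosis: a trigonometric identity — apply product-to-sum to sin(ψ)*cos(6*ψ): two clean single-angle terms replace one awkward product.
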